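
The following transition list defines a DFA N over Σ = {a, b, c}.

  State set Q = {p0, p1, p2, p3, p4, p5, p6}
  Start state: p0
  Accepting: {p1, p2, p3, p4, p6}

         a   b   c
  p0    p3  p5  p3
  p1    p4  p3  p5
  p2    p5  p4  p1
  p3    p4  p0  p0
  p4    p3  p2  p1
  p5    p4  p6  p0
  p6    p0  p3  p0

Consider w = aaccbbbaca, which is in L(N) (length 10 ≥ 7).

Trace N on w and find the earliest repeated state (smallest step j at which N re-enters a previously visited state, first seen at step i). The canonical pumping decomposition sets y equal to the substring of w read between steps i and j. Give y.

Run of N on w = a a c c b b b a c a:
  step 0: p0  (start)
  step 1: p3  (read a: p0→p3)
  step 2: p4  (read a: p3→p4)
  step 3: p1  (read c: p4→p1)
  step 4: p5  (read c: p1→p5)
  step 5: p6  (read b: p5→p6)
  step 6: p3  (read b: p6→p3)   ← first repeat (p3 seen earlier)
  step 7: p0  (read b: p3→p0)
  step 8: p3  (read a: p0→p3)
  step 9: p0  (read c: p3→p0)
  step 10: p3  (read a: p0→p3)

So i = 1, j = 6, giving x = w[0:1] = a, y = w[1:6] = accbb, z = w[6:10] = baca.
Check: |xy| = 6 ≤ 7 and |y| = 5 ≥ 1. Reading y takes N from p3 back to p3, so every xyⁱz is accepted.
Pumping length from the standard proof: p = 7 (the number of states). The repeated state found above gives |xy| = j ≤ 7 and |y| = j − i ≥ 1.

accbb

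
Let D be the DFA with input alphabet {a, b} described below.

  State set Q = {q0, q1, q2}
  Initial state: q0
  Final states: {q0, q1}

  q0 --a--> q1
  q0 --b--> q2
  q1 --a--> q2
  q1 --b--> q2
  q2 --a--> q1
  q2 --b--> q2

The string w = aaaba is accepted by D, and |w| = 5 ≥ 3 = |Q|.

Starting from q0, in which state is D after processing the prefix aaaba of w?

State sequence: q0 -a-> q1 -a-> q2 -a-> q1 -b-> q2 -a-> q1

After reading 5 characters, D is in state q1.

q1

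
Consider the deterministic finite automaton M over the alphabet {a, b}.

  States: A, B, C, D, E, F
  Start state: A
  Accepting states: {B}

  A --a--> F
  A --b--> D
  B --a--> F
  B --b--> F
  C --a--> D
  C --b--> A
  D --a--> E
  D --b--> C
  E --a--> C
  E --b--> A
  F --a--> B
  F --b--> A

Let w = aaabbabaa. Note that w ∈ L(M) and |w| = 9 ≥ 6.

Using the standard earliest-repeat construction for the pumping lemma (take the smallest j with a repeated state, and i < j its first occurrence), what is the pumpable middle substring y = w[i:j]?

Run of M on w = a a a b b a b a a:
  step 0: A  (start)
  step 1: F  (read a: A→F)
  step 2: B  (read a: F→B)
  step 3: F  (read a: B→F)   ← first repeat (F seen earlier)
  step 4: A  (read b: F→A)
  step 5: D  (read b: A→D)
  step 6: E  (read a: D→E)
  step 7: A  (read b: E→A)
  step 8: F  (read a: A→F)
  step 9: B  (read a: F→B)

So i = 1, j = 3, giving x = w[0:1] = a, y = w[1:3] = aa, z = w[3:9] = bbabaa.
Check: |xy| = 3 ≤ 6 and |y| = 2 ≥ 1. Reading y takes M from F back to F, so every xyⁱz is accepted.
Pumping length from the standard proof: p = 6 (the number of states). The repeated state found above gives |xy| = j ≤ 6 and |y| = j − i ≥ 1.

aa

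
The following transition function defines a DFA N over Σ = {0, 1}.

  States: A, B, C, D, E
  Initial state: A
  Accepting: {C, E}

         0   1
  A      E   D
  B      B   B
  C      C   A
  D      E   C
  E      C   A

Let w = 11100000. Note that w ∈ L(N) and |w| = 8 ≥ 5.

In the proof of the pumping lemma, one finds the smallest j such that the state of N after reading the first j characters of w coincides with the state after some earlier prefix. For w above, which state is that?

State sequence: A -1-> D -1-> C -1-> A -0-> E -0-> C -0-> C -0-> C -0-> C
First repeat at step 3: A was already visited.

The earliest repeat is at step j = 3: N is in A, which it already visited at step i = 0.

A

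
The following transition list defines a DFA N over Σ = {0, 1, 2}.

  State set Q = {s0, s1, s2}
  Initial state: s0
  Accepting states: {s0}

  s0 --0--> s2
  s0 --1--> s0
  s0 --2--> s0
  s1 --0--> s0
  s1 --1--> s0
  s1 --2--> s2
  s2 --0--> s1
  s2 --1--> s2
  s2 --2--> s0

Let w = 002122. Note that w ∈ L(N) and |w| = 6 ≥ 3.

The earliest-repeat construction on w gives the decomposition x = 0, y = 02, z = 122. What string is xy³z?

xy^3z = 0·02·02·02·122 = 0020202122.
Reading y = 02 takes N from s2 back to s2, so after x·y·y·y the machine is still in s2, and z then leads to the accepting state s0. Hence 0020202122 ∈ L(N).

0020202122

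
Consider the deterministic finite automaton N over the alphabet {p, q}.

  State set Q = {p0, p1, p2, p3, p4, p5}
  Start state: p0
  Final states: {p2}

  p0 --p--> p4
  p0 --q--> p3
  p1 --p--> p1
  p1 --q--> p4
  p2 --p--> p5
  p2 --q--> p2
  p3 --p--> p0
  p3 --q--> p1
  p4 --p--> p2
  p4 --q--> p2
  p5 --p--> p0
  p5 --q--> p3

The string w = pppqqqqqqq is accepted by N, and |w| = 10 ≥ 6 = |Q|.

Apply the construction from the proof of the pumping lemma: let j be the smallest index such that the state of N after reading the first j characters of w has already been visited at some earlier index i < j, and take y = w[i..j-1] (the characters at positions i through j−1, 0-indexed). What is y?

ppqqq

State sequence: p0 -p-> p4 -p-> p2 -p-> p5 -q-> p3 -q-> p1 -q-> p4 -q-> p2 -q-> p2 -q-> p2 -q-> p2
First repeat at step 6: p4 was already visited.

So i = 1, j = 6, giving x = w[0:1] = p, y = w[1:6] = ppqqq, z = w[6:10] = qqqq.
Check: |xy| = 6 ≤ 6 and |y| = 5 ≥ 1. Reading y takes N from p4 back to p4, so every xyⁱz is accepted.
With |Q| = 6, pigeonhole forces a state repeat no later than step 6; the substring read between the first and second visits to that state can be pumped.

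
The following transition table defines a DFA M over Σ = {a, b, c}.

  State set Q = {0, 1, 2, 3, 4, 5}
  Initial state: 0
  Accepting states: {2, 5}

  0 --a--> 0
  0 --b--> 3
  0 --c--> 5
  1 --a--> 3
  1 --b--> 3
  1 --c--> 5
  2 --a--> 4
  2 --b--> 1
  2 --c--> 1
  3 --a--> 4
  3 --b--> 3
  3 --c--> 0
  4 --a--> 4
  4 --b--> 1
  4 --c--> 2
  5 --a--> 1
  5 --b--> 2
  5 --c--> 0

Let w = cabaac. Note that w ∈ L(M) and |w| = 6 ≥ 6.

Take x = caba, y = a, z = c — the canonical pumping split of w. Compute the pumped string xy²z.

xy^2z = caba·a·a·c = cabaaac.
Reading y = a takes M from 4 back to 4, so after x·y·y the machine is still in 4, and z then leads to the accepting state 2. Hence cabaaac ∈ L(M).

cabaaac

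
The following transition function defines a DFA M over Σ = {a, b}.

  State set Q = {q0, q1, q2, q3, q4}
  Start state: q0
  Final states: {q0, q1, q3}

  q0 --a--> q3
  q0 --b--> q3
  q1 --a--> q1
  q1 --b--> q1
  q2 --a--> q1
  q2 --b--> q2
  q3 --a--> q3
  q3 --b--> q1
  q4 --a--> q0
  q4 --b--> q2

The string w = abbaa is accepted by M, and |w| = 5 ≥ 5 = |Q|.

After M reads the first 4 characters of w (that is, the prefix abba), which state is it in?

q1

Run of M on the first 4 characters of w = a b b a:
  step 0: q0  (start)
  step 1: q3  (read a: q0→q3)
  step 2: q1  (read b: q3→q1)
  step 3: q1  (read b: q1→q1)
  step 4: q1  (read a: q1→q1)

After reading 4 characters, M is in state q1.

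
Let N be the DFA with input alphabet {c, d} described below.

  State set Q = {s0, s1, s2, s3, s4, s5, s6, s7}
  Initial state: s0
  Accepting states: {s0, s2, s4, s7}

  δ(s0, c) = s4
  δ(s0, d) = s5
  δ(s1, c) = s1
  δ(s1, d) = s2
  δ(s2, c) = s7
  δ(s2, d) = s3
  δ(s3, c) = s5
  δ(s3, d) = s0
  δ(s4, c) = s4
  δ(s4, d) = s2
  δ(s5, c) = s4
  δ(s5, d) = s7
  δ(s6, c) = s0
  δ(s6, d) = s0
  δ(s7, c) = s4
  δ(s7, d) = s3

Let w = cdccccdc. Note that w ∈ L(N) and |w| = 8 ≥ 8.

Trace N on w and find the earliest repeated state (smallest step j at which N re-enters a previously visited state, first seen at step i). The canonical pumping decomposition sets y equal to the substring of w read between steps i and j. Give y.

dcc

State sequence: s0 -c-> s4 -d-> s2 -c-> s7 -c-> s4 -c-> s4 -c-> s4 -d-> s2 -c-> s7
First repeat at step 4: s4 was already visited.

So i = 1, j = 4, giving x = w[0:1] = c, y = w[1:4] = dcc, z = w[4:8] = ccdc.
Check: |xy| = 4 ≤ 8 and |y| = 3 ≥ 1. Reading y takes N from s4 back to s4, so every xyⁱz is accepted.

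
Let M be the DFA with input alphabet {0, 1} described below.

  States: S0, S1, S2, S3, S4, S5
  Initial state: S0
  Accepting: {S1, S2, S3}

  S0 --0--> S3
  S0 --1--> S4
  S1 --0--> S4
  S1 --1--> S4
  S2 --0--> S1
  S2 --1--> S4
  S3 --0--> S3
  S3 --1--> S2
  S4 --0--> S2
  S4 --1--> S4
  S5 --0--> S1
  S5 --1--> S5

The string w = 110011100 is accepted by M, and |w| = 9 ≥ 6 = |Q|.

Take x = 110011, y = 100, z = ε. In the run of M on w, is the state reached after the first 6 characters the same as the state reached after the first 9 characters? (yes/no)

State sequence: S0 -1-> S4 -1-> S4 -0-> S2 -0-> S1 -1-> S4 -1-> S4 -1-> S4 -0-> S2 -0-> S1

After x (step 6): S4. After xy (step 9): S1.
They differ (S4 ≠ S1), so y is not a cycle from the state after x; this split is not the one the pumping-lemma construction produces, and pumping y need not keep the string in L(M).

no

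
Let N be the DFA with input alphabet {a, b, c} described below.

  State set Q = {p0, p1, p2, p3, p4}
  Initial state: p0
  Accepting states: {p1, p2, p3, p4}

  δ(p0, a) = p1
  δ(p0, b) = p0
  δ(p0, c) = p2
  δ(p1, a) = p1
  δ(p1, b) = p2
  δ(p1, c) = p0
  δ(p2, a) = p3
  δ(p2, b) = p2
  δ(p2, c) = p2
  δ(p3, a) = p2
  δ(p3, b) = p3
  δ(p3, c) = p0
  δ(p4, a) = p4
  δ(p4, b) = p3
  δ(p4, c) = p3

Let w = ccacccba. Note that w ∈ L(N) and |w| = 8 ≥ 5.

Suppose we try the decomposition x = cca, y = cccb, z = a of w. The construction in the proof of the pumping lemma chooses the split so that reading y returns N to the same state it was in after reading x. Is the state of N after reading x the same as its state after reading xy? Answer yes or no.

Run of N on the first 7 characters of w = c c a c c c b:
  step 0: p0  (start)
  step 1: p2  (read c: p0→p2)
  step 2: p2  (read c: p2→p2)
  step 3: p3  (read a: p2→p3)
  step 4: p0  (read c: p3→p0)
  step 5: p2  (read c: p0→p2)
  step 6: p2  (read c: p2→p2)
  step 7: p2  (read b: p2→p2)

After x (step 3): p3. After xy (step 7): p2.
They differ (p3 ≠ p2), so y is not a cycle from the state after x; this split is not the one the pumping-lemma construction produces, and pumping y need not keep the string in L(N).

no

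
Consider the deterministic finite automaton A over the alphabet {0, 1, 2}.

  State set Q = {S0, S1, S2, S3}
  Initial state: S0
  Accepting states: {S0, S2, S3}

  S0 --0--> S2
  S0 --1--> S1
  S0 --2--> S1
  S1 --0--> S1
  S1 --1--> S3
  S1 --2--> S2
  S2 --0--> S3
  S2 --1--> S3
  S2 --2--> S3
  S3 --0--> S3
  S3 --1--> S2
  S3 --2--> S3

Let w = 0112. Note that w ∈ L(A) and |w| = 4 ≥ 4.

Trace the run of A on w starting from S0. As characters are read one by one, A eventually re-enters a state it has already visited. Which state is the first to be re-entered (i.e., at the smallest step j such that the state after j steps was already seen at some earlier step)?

Run of A on w = 0 1 1 2:
  step 0: S0  (start)
  step 1: S2  (read 0: S0→S2)
  step 2: S3  (read 1: S2→S3)
  step 3: S2  (read 1: S3→S2)   ← first repeat (S2 seen earlier)
  step 4: S3  (read 2: S2→S3)

The earliest repeat is at step j = 3: A is in S2, which it already visited at step i = 1.
With |Q| = 4, pigeonhole forces a state repeat no later than step 4; the substring read between the first and second visits to that state can be pumped.

S2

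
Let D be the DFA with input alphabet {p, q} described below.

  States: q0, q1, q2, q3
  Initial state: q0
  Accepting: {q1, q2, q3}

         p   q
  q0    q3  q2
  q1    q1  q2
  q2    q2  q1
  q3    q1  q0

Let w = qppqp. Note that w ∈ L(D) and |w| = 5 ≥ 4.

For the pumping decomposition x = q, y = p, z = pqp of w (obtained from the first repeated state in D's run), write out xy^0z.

xy⁰z = xz = q·pqp = qpqp.
Reading y = p takes D from q2 back to q2, so after x the machine is still in q2, and z then leads to the accepting state q1. Hence qpqp ∈ L(D).

qpqp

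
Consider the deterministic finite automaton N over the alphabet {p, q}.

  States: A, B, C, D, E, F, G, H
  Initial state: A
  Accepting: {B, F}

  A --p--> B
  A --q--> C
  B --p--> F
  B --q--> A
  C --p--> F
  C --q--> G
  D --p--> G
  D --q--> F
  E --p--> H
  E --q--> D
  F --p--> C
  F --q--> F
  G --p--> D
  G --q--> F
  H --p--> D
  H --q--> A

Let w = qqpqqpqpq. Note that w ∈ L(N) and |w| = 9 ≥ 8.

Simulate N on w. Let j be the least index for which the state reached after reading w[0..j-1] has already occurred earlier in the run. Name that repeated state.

F

Run of N on w = q q p q q p q p q:
  step 0: A  (start)
  step 1: C  (read q: A→C)
  step 2: G  (read q: C→G)
  step 3: D  (read p: G→D)
  step 4: F  (read q: D→F)
  step 5: F  (read q: F→F)   ← first repeat (F seen earlier)
  step 6: C  (read p: F→C)
  step 7: G  (read q: C→G)
  step 8: D  (read p: G→D)
  step 9: F  (read q: D→F)

The earliest repeat is at step j = 5: N is in F, which it already visited at step i = 4.
The DFA has 8 states, so the proof of the pumping lemma guarantees a repeated state among the first 8+1 visited; the segment between the two visits is the pumpable y.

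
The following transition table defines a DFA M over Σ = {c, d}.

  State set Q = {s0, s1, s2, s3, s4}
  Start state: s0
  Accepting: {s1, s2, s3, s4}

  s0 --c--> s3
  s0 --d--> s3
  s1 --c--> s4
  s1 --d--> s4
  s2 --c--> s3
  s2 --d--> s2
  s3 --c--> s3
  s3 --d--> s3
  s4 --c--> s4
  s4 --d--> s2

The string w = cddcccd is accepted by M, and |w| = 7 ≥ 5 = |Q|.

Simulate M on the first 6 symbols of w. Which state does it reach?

s3

Run of M on the first 6 characters of w = c d d c c c:
  step 0: s0  (start)
  step 1: s3  (read c: s0→s3)
  step 2: s3  (read d: s3→s3)
  step 3: s3  (read d: s3→s3)
  step 4: s3  (read c: s3→s3)
  step 5: s3  (read c: s3→s3)
  step 6: s3  (read c: s3→s3)

After reading 6 characters, M is in state s3.
(This kind of state-tracing is the core of the pumping-lemma construction: with 5 states, pigeonhole forces a repeat within the first 5 steps.)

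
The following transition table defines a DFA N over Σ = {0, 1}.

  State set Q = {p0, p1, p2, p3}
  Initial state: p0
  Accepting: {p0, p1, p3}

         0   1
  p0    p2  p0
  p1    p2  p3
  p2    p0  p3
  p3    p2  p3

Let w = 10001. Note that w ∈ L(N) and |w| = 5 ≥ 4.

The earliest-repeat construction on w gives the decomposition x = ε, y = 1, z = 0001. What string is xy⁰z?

0001

xy⁰z = xz = ε·0001 = 0001.
Reading y = 1 takes N from p0 back to p0, so after x the machine is still in p0, and z then leads to the accepting state p3. Hence 0001 ∈ L(N).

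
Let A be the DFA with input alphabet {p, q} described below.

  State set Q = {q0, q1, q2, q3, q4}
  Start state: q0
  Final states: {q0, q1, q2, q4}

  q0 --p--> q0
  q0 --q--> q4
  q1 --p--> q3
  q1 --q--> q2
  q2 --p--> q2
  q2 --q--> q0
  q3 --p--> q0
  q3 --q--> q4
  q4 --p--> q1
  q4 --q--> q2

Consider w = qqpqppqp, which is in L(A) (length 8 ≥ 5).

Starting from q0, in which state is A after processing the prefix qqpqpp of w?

State sequence: q0 -q-> q4 -q-> q2 -p-> q2 -q-> q0 -p-> q0 -p-> q0

After reading 6 characters, A is in state q0.
(This kind of state-tracing is the core of the pumping-lemma construction: with 5 states, pigeonhole forces a repeat within the first 5 steps.)

q0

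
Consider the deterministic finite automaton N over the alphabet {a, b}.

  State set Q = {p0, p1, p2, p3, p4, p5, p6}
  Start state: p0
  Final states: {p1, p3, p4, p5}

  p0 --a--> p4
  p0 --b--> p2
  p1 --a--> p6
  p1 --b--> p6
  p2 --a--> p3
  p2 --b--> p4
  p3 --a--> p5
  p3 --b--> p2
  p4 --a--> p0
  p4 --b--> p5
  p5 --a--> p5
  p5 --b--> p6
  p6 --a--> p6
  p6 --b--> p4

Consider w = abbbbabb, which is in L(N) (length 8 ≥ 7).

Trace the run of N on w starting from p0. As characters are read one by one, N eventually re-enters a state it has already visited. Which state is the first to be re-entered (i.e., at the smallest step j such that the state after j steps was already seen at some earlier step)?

Run of N on w = a b b b b a b b:
  step 0: p0  (start)
  step 1: p4  (read a: p0→p4)
  step 2: p5  (read b: p4→p5)
  step 3: p6  (read b: p5→p6)
  step 4: p4  (read b: p6→p4)   ← first repeat (p4 seen earlier)
  step 5: p5  (read b: p4→p5)
  step 6: p5  (read a: p5→p5)
  step 7: p6  (read b: p5→p6)
  step 8: p4  (read b: p6→p4)

The earliest repeat is at step j = 4: N is in p4, which it already visited at step i = 1.
Since N has 7 states, any run of length ≥ 7 visits 7+1 states, so by pigeonhole some state repeats within the first 7 steps — that repeat gives the pumpable loop.

p4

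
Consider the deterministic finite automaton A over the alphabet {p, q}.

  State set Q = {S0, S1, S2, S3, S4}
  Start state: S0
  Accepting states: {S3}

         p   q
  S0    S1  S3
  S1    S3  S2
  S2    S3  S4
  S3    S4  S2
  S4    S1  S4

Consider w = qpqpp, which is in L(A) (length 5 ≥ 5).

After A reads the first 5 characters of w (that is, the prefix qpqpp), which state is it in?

Run of A on the first 5 characters of w = q p q p p:
  step 0: S0  (start)
  step 1: S3  (read q: S0→S3)
  step 2: S4  (read p: S3→S4)
  step 3: S4  (read q: S4→S4)
  step 4: S1  (read p: S4→S1)
  step 5: S3  (read p: S1→S3)

After reading 5 characters, A is in state S3.
(This kind of state-tracing is the core of the pumping-lemma construction: with 5 states, pigeonhole forces a repeat within the first 5 steps.)

S3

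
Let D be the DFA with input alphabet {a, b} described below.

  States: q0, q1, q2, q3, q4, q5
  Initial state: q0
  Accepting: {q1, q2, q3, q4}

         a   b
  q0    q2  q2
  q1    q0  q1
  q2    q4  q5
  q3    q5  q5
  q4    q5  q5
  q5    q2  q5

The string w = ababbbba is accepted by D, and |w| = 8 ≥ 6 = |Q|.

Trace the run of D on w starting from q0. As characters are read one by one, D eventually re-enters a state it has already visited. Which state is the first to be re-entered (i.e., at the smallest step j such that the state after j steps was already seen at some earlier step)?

State sequence: q0 -a-> q2 -b-> q5 -a-> q2 -b-> q5 -b-> q5 -b-> q5 -b-> q5 -a-> q2
First repeat at step 3: q2 was already visited.

The earliest repeat is at step j = 3: D is in q2, which it already visited at step i = 1.

q2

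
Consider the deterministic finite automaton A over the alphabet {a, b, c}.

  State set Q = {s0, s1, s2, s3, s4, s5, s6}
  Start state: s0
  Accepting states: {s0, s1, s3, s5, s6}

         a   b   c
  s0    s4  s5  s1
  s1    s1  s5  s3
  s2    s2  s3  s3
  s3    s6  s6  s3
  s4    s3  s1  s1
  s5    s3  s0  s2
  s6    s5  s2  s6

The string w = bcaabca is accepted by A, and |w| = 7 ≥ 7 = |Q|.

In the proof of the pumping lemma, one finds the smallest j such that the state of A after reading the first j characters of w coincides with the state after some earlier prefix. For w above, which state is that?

s2

State sequence: s0 -b-> s5 -c-> s2 -a-> s2 -a-> s2 -b-> s3 -c-> s3 -a-> s6
First repeat at step 3: s2 was already visited.

The earliest repeat is at step j = 3: A is in s2, which it already visited at step i = 2.
The DFA has 7 states, so the proof of the pumping lemma guarantees a repeated state among the first 7+1 visited; the segment between the two visits is the pumpable y.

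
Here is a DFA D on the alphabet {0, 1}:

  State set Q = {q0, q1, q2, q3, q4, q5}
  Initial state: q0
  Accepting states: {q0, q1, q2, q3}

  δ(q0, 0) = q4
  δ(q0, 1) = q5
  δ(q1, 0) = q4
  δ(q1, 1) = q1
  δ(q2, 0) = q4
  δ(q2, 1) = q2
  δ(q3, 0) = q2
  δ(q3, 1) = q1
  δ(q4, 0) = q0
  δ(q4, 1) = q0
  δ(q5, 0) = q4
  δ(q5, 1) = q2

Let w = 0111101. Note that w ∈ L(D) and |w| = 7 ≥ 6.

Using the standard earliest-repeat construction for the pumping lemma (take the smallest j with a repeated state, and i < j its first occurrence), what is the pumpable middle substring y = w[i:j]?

01

Run of D on w = 0 1 1 1 1 0 1:
  step 0: q0  (start)
  step 1: q4  (read 0: q0→q4)
  step 2: q0  (read 1: q4→q0)   ← first repeat (q0 seen earlier)
  step 3: q5  (read 1: q0→q5)
  step 4: q2  (read 1: q5→q2)
  step 5: q2  (read 1: q2→q2)
  step 6: q4  (read 0: q2→q4)
  step 7: q0  (read 1: q4→q0)

So i = 0, j = 2, giving x = w[0:0] = ε, y = w[0:2] = 01, z = w[2:7] = 11101.
Check: |xy| = 2 ≤ 6 and |y| = 2 ≥ 1. Reading y takes D from q0 back to q0, so every xyⁱz is accepted.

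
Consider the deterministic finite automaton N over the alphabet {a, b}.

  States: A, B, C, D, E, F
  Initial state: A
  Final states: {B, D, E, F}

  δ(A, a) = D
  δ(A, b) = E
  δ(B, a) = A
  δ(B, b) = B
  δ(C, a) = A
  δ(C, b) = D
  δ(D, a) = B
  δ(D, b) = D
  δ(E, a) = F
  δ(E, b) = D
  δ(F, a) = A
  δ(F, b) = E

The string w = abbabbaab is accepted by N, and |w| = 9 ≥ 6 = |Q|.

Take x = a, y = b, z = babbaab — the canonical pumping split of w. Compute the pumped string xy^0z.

ababbaab

xy⁰z = xz = a·babbaab = ababbaab.
Reading y = b takes N from D back to D, so after x the machine is still in D, and z then leads to the accepting state D. Hence ababbaab ∈ L(N).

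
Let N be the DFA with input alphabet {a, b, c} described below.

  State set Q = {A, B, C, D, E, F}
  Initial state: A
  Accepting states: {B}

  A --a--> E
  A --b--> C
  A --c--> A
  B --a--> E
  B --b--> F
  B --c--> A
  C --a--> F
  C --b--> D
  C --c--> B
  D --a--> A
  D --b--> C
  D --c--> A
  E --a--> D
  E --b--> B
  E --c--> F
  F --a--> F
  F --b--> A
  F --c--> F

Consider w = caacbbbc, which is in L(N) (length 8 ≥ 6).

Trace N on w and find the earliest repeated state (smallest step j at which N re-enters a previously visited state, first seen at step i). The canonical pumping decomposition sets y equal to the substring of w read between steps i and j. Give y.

c

State sequence: A -c-> A -a-> E -a-> D -c-> A -b-> C -b-> D -b-> C -c-> B
First repeat at step 1: A was already visited.

So i = 0, j = 1, giving x = w[0:0] = ε, y = w[0:1] = c, z = w[1:8] = aacbbbc.
Check: |xy| = 1 ≤ 6 and |y| = 1 ≥ 1. Reading y takes N from A back to A, so every xyⁱz is accepted.
With |Q| = 6, pigeonhole forces a state repeat no later than step 6; the substring read between the first and second visits to that state can be pumped.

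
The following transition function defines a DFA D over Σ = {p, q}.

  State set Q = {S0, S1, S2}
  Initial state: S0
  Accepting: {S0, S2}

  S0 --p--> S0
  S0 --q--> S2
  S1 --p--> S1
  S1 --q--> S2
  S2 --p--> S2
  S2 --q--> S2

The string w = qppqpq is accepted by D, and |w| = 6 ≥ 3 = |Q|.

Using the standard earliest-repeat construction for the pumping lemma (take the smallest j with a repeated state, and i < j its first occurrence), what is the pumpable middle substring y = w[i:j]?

State sequence: S0 -q-> S2 -p-> S2 -p-> S2 -q-> S2 -p-> S2 -q-> S2
First repeat at step 2: S2 was already visited.

So i = 1, j = 2, giving x = w[0:1] = q, y = w[1:2] = p, z = w[2:6] = pqpq.
Check: |xy| = 2 ≤ 3 and |y| = 1 ≥ 1. Reading y takes D from S2 back to S2, so every xyⁱz is accepted.
Since D has 3 states, any run of length ≥ 3 visits 3+1 states, so by pigeonhole some state repeats within the first 3 steps — that repeat gives the pumpable loop.

p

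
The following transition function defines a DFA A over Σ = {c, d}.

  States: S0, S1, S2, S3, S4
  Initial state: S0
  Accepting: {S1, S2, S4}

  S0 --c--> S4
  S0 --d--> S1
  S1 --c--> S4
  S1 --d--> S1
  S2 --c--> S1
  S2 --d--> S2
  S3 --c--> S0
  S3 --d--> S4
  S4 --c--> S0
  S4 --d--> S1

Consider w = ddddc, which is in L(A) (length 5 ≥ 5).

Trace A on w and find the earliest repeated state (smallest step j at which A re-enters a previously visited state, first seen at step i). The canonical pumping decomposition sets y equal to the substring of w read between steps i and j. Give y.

State sequence: S0 -d-> S1 -d-> S1 -d-> S1 -d-> S1 -c-> S4
First repeat at step 2: S1 was already visited.

So i = 1, j = 2, giving x = w[0:1] = d, y = w[1:2] = d, z = w[2:5] = ddc.
Check: |xy| = 2 ≤ 5 and |y| = 1 ≥ 1. Reading y takes A from S1 back to S1, so every xyⁱz is accepted.
With |Q| = 5, pigeonhole forces a state repeat no later than step 5; the substring read between the first and second visits to that state can be pumped.

d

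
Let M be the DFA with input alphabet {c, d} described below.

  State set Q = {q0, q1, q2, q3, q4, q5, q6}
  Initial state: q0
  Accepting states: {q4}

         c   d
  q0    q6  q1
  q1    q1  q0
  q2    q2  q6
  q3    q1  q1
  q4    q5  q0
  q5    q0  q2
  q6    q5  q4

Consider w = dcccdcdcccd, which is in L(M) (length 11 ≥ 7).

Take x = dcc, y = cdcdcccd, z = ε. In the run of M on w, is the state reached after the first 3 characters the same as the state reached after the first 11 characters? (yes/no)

no

State sequence: q0 -d-> q1 -c-> q1 -c-> q1 -c-> q1 -d-> q0 -c-> q6 -d-> q4 -c-> q5 -c-> q0 -c-> q6 -d-> q4

After x (step 3): q1. After xy (step 11): q4.
They differ (q1 ≠ q4), so y is not a cycle from the state after x; this split is not the one the pumping-lemma construction produces, and pumping y need not keep the string in L(M).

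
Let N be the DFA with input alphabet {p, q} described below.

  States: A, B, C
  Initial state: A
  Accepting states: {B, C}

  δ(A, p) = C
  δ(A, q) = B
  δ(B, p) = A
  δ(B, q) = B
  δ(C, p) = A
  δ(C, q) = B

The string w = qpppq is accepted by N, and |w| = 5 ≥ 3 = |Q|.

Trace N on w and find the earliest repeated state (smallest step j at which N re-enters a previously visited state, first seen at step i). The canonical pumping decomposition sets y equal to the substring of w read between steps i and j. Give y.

State sequence: A -q-> B -p-> A -p-> C -p-> A -q-> B
First repeat at step 2: A was already visited.

So i = 0, j = 2, giving x = w[0:0] = ε, y = w[0:2] = qp, z = w[2:5] = ppq.
Check: |xy| = 2 ≤ 3 and |y| = 2 ≥ 1. Reading y takes N from A back to A, so every xyⁱz is accepted.
Pumping length from the standard proof: p = 3 (the number of states). The repeated state found above gives |xy| = j ≤ 3 and |y| = j − i ≥ 1.

qp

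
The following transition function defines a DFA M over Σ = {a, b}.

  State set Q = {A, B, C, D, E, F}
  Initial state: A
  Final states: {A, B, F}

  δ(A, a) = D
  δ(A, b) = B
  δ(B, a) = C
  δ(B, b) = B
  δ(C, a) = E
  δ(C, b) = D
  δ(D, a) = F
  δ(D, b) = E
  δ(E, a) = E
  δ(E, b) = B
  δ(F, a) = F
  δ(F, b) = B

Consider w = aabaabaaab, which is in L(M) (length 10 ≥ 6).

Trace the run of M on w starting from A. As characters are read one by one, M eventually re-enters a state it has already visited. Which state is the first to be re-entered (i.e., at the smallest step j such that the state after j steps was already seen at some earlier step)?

B

State sequence: A -a-> D -a-> F -b-> B -a-> C -a-> E -b-> B -a-> C -a-> E -a-> E -b-> B
First repeat at step 6: B was already visited.

The earliest repeat is at step j = 6: M is in B, which it already visited at step i = 3.
With |Q| = 6, pigeonhole forces a state repeat no later than step 6; the substring read between the first and second visits to that state can be pumped.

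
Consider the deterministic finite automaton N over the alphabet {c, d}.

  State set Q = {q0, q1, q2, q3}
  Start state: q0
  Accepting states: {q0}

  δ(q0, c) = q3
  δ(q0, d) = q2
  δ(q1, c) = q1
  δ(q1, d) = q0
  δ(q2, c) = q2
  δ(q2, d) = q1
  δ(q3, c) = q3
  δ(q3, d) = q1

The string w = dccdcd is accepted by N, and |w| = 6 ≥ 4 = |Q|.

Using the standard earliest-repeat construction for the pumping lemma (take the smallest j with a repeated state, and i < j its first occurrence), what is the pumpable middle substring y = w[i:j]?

c

State sequence: q0 -d-> q2 -c-> q2 -c-> q2 -d-> q1 -c-> q1 -d-> q0
First repeat at step 2: q2 was already visited.

So i = 1, j = 2, giving x = w[0:1] = d, y = w[1:2] = c, z = w[2:6] = cdcd.
Check: |xy| = 2 ≤ 4 and |y| = 1 ≥ 1. Reading y takes N from q2 back to q2, so every xyⁱz is accepted.
Pumping length from the standard proof: p = 4 (the number of states). The repeated state found above gives |xy| = j ≤ 4 and |y| = j − i ≥ 1.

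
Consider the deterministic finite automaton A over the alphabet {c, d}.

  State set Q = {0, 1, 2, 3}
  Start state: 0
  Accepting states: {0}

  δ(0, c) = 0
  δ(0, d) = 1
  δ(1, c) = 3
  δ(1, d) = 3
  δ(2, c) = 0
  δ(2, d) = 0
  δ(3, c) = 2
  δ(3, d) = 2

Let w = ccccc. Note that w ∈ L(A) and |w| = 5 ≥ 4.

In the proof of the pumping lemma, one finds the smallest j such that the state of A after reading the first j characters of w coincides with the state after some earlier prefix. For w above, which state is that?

0

State sequence: 0 -c-> 0 -c-> 0 -c-> 0 -c-> 0 -c-> 0
First repeat at step 1: 0 was already visited.

The earliest repeat is at step j = 1: A is in 0, which it already visited at step i = 0.
Since A has 4 states, any run of length ≥ 4 visits 4+1 states, so by pigeonhole some state repeats within the first 4 steps — that repeat gives the pumpable loop.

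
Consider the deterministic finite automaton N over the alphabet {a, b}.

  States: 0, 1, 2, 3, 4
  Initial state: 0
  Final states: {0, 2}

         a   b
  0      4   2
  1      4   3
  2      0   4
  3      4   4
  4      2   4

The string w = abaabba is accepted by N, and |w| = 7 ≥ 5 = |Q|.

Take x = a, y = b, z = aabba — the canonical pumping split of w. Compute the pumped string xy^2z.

abbaabba

xy^2z = a·b·b·aabba = abbaabba.
Reading y = b takes N from 4 back to 4, so after x·y·y the machine is still in 4, and z then leads to the accepting state 2. Hence abbaabba ∈ L(N).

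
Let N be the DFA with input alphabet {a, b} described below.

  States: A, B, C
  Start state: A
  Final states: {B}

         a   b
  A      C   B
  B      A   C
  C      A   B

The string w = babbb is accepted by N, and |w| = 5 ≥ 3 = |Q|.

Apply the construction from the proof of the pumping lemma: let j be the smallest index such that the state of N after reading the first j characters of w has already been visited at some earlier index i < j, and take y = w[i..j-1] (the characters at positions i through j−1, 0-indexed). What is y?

ba

Run of N on w = b a b b b:
  step 0: A  (start)
  step 1: B  (read b: A→B)
  step 2: A  (read a: B→A)   ← first repeat (A seen earlier)
  step 3: B  (read b: A→B)
  step 4: C  (read b: B→C)
  step 5: B  (read b: C→B)

So i = 0, j = 2, giving x = w[0:0] = ε, y = w[0:2] = ba, z = w[2:5] = bbb.
Check: |xy| = 2 ≤ 3 and |y| = 2 ≥ 1. Reading y takes N from A back to A, so every xyⁱz is accepted.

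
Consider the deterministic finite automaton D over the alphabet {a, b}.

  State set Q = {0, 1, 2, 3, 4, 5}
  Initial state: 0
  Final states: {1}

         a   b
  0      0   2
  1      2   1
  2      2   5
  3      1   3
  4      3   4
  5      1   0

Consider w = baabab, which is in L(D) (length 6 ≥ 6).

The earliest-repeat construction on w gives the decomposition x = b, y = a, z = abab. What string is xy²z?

xy^2z = b·a·a·abab = baaabab.
Reading y = a takes D from 2 back to 2, so after x·y·y the machine is still in 2, and z then leads to the accepting state 1. Hence baaabab ∈ L(D).

baaabab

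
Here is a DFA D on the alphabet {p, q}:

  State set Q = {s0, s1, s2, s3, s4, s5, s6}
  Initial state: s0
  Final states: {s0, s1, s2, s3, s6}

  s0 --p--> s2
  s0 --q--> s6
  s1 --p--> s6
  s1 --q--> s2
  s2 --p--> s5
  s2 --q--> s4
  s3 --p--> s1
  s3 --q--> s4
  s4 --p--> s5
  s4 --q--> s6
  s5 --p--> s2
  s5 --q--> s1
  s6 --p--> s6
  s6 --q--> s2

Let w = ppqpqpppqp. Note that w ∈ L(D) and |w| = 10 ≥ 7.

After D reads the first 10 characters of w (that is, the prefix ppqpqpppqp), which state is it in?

State sequence: s0 -p-> s2 -p-> s5 -q-> s1 -p-> s6 -q-> s2 -p-> s5 -p-> s2 -p-> s5 -q-> s1 -p-> s6

After reading 10 characters, D is in state s6.

s6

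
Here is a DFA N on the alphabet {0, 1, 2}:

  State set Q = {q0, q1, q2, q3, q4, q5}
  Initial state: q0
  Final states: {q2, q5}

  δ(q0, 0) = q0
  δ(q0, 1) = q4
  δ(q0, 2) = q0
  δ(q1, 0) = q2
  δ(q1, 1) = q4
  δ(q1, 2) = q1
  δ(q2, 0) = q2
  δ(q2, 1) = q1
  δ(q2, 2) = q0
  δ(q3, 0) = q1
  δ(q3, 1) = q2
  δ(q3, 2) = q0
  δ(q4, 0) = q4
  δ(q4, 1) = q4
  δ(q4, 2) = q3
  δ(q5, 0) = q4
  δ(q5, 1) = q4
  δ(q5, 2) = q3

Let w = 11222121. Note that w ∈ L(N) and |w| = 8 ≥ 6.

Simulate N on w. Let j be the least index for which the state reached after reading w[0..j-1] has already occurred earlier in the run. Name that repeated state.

q4

State sequence: q0 -1-> q4 -1-> q4 -2-> q3 -2-> q0 -2-> q0 -1-> q4 -2-> q3 -1-> q2
First repeat at step 2: q4 was already visited.

The earliest repeat is at step j = 2: N is in q4, which it already visited at step i = 1.
Pumping length from the standard proof: p = 6 (the number of states). The repeated state found above gives |xy| = j ≤ 6 and |y| = j − i ≥ 1.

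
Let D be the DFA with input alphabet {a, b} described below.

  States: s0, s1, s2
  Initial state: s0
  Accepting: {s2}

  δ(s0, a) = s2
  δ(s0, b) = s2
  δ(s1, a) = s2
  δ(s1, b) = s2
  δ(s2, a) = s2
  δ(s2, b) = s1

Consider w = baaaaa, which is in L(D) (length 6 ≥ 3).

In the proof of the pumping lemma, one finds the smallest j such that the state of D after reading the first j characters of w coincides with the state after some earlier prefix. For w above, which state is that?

State sequence: s0 -b-> s2 -a-> s2 -a-> s2 -a-> s2 -a-> s2 -a-> s2
First repeat at step 2: s2 was already visited.

The earliest repeat is at step j = 2: D is in s2, which it already visited at step i = 1.
With |Q| = 3, pigeonhole forces a state repeat no later than step 3; the substring read between the first and second visits to that state can be pumped.

s2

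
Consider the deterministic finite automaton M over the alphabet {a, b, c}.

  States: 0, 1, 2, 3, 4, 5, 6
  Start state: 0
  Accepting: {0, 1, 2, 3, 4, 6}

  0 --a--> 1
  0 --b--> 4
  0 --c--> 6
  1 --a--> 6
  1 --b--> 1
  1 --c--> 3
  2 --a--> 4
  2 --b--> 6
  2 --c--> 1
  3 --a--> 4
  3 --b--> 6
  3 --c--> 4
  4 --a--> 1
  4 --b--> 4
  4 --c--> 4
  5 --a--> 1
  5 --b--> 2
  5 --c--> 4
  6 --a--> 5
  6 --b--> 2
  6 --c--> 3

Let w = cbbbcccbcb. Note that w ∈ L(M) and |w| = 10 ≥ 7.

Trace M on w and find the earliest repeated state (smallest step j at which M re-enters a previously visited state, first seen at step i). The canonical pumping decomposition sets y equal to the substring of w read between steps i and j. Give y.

State sequence: 0 -c-> 6 -b-> 2 -b-> 6 -b-> 2 -c-> 1 -c-> 3 -c-> 4 -b-> 4 -c-> 4 -b-> 4
First repeat at step 3: 6 was already visited.

So i = 1, j = 3, giving x = w[0:1] = c, y = w[1:3] = bb, z = w[3:10] = bcccbcb.
Check: |xy| = 3 ≤ 7 and |y| = 2 ≥ 1. Reading y takes M from 6 back to 6, so every xyⁱz is accepted.

bb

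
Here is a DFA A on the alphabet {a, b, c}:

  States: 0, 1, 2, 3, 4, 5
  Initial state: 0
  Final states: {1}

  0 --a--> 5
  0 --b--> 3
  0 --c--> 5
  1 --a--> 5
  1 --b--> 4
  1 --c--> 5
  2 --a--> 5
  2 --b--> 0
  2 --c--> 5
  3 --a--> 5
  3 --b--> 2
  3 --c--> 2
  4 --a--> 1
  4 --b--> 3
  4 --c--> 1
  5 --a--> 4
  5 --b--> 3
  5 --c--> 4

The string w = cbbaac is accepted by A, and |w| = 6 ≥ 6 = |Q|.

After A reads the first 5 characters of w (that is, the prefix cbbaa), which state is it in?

Run of A on the first 5 characters of w = c b b a a:
  step 0: 0  (start)
  step 1: 5  (read c: 0→5)
  step 2: 3  (read b: 5→3)
  step 3: 2  (read b: 3→2)
  step 4: 5  (read a: 2→5)
  step 5: 4  (read a: 5→4)

After reading 5 characters, A is in state 4.
(This kind of state-tracing is the core of the pumping-lemma construction: with 6 states, pigeonhole forces a repeat within the first 6 steps.)

4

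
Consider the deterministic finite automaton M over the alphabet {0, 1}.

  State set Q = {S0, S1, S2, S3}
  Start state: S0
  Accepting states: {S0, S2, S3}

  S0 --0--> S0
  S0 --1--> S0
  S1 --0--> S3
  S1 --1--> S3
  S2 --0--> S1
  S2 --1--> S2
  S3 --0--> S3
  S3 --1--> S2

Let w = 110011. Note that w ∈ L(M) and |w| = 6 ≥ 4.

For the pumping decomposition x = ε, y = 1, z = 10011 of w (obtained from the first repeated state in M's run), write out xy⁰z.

xy⁰z = xz = ε·10011 = 10011.
Reading y = 1 takes M from S0 back to S0, so after x the machine is still in S0, and z then leads to the accepting state S0. Hence 10011 ∈ L(M).

10011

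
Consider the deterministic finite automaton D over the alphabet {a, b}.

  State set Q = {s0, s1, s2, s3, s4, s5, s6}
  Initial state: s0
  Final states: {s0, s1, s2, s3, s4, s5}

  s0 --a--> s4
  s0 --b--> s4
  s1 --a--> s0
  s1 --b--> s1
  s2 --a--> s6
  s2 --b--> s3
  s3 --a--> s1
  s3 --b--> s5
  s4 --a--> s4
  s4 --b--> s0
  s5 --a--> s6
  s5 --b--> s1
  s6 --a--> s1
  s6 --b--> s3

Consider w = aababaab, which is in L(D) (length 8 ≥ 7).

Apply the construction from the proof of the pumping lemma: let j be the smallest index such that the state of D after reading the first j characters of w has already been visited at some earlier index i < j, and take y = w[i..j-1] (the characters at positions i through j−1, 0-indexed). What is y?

a

Run of D on w = a a b a b a a b:
  step 0: s0  (start)
  step 1: s4  (read a: s0→s4)
  step 2: s4  (read a: s4→s4)   ← first repeat (s4 seen earlier)
  step 3: s0  (read b: s4→s0)
  step 4: s4  (read a: s0→s4)
  step 5: s0  (read b: s4→s0)
  step 6: s4  (read a: s0→s4)
  step 7: s4  (read a: s4→s4)
  step 8: s0  (read b: s4→s0)

So i = 1, j = 2, giving x = w[0:1] = a, y = w[1:2] = a, z = w[2:8] = babaab.
Check: |xy| = 2 ≤ 7 and |y| = 1 ≥ 1. Reading y takes D from s4 back to s4, so every xyⁱz is accepted.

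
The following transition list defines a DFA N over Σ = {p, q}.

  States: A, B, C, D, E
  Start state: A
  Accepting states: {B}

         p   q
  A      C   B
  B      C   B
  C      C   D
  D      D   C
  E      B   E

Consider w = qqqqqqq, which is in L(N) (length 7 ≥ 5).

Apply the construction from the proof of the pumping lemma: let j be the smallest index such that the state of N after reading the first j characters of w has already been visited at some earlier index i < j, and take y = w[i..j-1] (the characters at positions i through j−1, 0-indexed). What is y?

q

Run of N on w = q q q q q q q:
  step 0: A  (start)
  step 1: B  (read q: A→B)
  step 2: B  (read q: B→B)   ← first repeat (B seen earlier)
  step 3: B  (read q: B→B)
  step 4: B  (read q: B→B)
  step 5: B  (read q: B→B)
  step 6: B  (read q: B→B)
  step 7: B  (read q: B→B)

So i = 1, j = 2, giving x = w[0:1] = q, y = w[1:2] = q, z = w[2:7] = qqqqq.
Check: |xy| = 2 ≤ 5 and |y| = 1 ≥ 1. Reading y takes N from B back to B, so every xyⁱz is accepted.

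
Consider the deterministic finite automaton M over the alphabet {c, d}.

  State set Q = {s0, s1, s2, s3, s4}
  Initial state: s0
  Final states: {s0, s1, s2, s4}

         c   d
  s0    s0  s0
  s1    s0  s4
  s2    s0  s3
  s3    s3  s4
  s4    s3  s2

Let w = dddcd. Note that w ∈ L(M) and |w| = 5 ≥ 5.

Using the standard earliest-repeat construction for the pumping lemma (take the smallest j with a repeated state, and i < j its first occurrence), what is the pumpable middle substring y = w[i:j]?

Run of M on w = d d d c d:
  step 0: s0  (start)
  step 1: s0  (read d: s0→s0)   ← first repeat (s0 seen earlier)
  step 2: s0  (read d: s0→s0)
  step 3: s0  (read d: s0→s0)
  step 4: s0  (read c: s0→s0)
  step 5: s0  (read d: s0→s0)

So i = 0, j = 1, giving x = w[0:0] = ε, y = w[0:1] = d, z = w[1:5] = ddcd.
Check: |xy| = 1 ≤ 5 and |y| = 1 ≥ 1. Reading y takes M from s0 back to s0, so every xyⁱz is accepted.

d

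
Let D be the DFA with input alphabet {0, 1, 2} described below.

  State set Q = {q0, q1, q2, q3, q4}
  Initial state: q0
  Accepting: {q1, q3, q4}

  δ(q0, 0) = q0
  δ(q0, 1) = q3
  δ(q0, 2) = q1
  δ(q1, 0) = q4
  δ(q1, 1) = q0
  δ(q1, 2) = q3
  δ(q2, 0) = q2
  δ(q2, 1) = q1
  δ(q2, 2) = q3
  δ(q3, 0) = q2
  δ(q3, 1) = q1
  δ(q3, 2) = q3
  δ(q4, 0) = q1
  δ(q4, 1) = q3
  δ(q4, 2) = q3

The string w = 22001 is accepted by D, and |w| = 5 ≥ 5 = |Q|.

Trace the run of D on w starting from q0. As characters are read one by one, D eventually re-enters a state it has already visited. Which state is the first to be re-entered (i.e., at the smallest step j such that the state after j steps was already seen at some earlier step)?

q2

State sequence: q0 -2-> q1 -2-> q3 -0-> q2 -0-> q2 -1-> q1
First repeat at step 4: q2 was already visited.

The earliest repeat is at step j = 4: D is in q2, which it already visited at step i = 3.
The DFA has 5 states, so the proof of the pumping lemma guarantees a repeated state among the first 5+1 visited; the segment between the two visits is the pumpable y.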